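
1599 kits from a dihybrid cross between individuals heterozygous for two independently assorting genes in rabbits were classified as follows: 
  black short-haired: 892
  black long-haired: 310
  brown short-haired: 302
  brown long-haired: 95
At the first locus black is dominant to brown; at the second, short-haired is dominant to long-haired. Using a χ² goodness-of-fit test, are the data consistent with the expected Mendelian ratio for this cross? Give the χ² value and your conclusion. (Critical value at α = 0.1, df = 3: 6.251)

0.668; consistent

A dihybrid F₂ with independent assortment and complete dominance at both loci gives a 9:3:3:1 phenotypic ratio.
Total ratio parts = 16. Expected numbers out of 1599:
  black short-haired: 1599 × 9/16 = 899.4375
  black long-haired: 1599 × 3/16 = 299.8125
  brown short-haired: 1599 × 3/16 = 299.8125
  brown long-haired: 1599 × 1/16 = 99.9375
χ² = Σ (O − E)² / E
  black short-haired: (892 − 899.4375)² / 899.4375 = 0.0615
  black long-haired: (310 − 299.8125)² / 299.8125 = 0.3462
  brown short-haired: (302 − 299.8125)² / 299.8125 = 0.0160
  brown long-haired: (95 − 99.9375)² / 99.9375 = 0.2439
χ² = 0.0615 + 0.3462 + 0.0160 + 0.2439 = 0.6676 ≈ 0.668
Degrees of freedom = 4 − 1 = 3; critical value at α = 0.1 is 6.251.
Since 0.668 < 6.251, we fail to reject the null hypothesis — the data are consistent with the 9:3:3:1 ratio.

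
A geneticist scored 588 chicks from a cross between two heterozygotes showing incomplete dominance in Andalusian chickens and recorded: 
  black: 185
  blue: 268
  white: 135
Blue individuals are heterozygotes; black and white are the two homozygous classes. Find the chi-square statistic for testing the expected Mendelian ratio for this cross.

13.102

With incomplete dominance, a heterozygote × heterozygote cross gives a 1:2:1 phenotypic ratio.
Expected counts for N = 588 under a 1:2:1 ratio (total parts = 4):
  black: 588 × 1/4 = 147
  blue: 588 × 2/4 = 294
  white: 588 × 1/4 = 147
χ² = Σ (O − E)² / E
  black: (185 − 147)² / 147 = 9.8231
  blue: (268 − 294)² / 294 = 2.2993
  white: (135 − 147)² / 147 = 0.9796
χ² = 9.8231 + 2.2993 + 0.9796 = 13.102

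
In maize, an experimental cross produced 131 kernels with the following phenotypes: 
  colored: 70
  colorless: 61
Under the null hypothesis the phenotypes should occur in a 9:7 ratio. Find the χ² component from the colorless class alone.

0.237

Expected counts for N = 131 under a 9:7 ratio (total parts = 16):
  colored: 131 × 9/16 = 73.6875
  colorless: 131 × 7/16 = 57.3125
Contribution of colorless: (61 − 57.3125)² / 57.3125 = 0.2373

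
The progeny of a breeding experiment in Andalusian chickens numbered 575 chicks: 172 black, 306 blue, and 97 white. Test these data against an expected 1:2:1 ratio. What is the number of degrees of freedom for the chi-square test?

2

A goodness-of-fit test with 3 phenotype classes has df = 3 − 1 = 2.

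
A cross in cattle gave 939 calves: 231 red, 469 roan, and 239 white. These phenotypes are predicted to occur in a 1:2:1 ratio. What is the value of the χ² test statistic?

0.137

Total ratio parts = 4. Expected numbers out of 939:
  red: 939 × 1/4 = 234.75
  roan: 939 × 2/4 = 469.5
  white: 939 × 1/4 = 234.75
χ² = Σ (O − E)² / E
  red: (231 − 234.75)² / 234.75 = 0.0599
  roan: (469 − 469.5)² / 469.5 = 0.0005
  white: (239 − 234.75)² / 234.75 = 0.0769
χ² = 0.0599 + 0.0005 + 0.0769 = 0.1373 ≈ 0.137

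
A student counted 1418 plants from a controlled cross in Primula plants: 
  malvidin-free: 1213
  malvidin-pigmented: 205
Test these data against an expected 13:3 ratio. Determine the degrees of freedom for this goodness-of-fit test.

1

A goodness-of-fit test with 2 phenotype classes has df = 2 − 1 = 1.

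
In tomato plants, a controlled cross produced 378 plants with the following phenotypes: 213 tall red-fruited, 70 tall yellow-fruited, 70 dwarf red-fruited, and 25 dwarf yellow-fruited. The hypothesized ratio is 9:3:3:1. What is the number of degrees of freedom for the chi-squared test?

3

A goodness-of-fit test with 4 phenotype classes has df = 4 − 1 = 3.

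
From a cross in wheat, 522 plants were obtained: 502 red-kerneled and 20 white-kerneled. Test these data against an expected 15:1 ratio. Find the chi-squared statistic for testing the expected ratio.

5.211

Expected counts for N = 522 under a 15:1 ratio (total parts = 16):
  red-kerneled: 522 × 15/16 = 489.375
  white-kerneled: 522 × 1/16 = 32.625
χ² = Σ (O − E)² / E
  red-kerneled: (502 − 489.375)² / 489.375 = 0.3257
  white-kerneled: (20 − 32.625)² / 32.625 = 4.8855
χ² = 0.3257 + 4.8855 = 5.2112 ≈ 5.211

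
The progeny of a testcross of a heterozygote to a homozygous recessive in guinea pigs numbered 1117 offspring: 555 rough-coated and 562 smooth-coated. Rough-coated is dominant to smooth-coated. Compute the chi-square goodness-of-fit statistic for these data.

0.044

A testcross of a heterozygote (Aa × aa) gives a 1:1 phenotypic ratio.
Under the 1:1 hypothesis (Σ ratio = 2, N = 1117):
  rough-coated: 1117 × 1/2 = 558.5
  smooth-coated: 1117 × 1/2 = 558.5
χ² = Σ (O − E)² / E
  rough-coated: (555 − 558.5)² / 558.5 = 0.0219
  smooth-coated: (562 − 558.5)² / 558.5 = 0.0219
χ² = 0.0219 + 0.0219 = 0.0438 ≈ 0.044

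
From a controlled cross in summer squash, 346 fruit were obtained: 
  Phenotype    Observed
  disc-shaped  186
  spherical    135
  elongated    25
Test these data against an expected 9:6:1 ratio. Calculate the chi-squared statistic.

1.121

The 9:6:1 ratio has 16 parts, so with N = 346 the expected counts are:
  disc-shaped: 346 × 9/16 = 194.625
  spherical: 346 × 6/16 = 129.75
  elongated: 346 × 1/16 = 21.625
χ² = Σ (O − E)² / E
  disc-shaped: (186 − 194.625)² / 194.625 = 0.3822
  spherical: (135 − 129.75)² / 129.75 = 0.2124
  elongated: (25 − 21.625)² / 21.625 = 0.5267
χ² = 0.3822 + 0.2124 + 0.5267 = 1.1213 ≈ 1.121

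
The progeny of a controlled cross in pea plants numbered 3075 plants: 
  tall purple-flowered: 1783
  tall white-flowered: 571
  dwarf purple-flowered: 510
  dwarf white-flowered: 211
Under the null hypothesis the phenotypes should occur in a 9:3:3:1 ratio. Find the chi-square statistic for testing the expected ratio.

11.223

Expected counts for N = 3075 under a 9:3:3:1 ratio (total parts = 16):
  tall purple-flowered: 3075 × 9/16 = 1729.6875
  tall white-flowered: 3075 × 3/16 = 576.5625
  dwarf purple-flowered: 3075 × 3/16 = 576.5625
  dwarf white-flowered: 3075 × 1/16 = 192.1875
χ² = Σ (O − E)² / E
  tall purple-flowered: (1783 − 1729.6875)² / 1729.6875 = 1.6432
  tall white-flowered: (571 − 576.5625)² / 576.5625 = 0.0537
  dwarf purple-flowered: (510 − 576.5625)² / 576.5625 = 7.6845
  dwarf white-flowered: (211 − 192.1875)² / 192.1875 = 1.8415
χ² = 1.6432 + 0.0537 + 7.6845 + 1.8415 = 11.2229 ≈ 11.223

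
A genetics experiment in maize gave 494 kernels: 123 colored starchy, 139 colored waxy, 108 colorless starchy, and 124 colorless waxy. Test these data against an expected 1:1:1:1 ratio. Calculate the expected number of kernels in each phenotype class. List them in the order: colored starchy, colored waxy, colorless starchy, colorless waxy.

123.5, 123.5, 123.5, 123.5

Total ratio parts = 4. Expected numbers out of 494:
  colored starchy: 494 × 1/4 = 123.5
  colored waxy: 494 × 1/4 = 123.5
  colorless starchy: 494 × 1/4 = 123.5
  colorless waxy: 494 × 1/4 = 123.5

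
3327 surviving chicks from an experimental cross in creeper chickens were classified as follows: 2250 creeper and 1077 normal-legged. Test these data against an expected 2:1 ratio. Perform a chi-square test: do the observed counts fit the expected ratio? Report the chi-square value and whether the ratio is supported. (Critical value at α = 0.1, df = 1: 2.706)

Expected counts for N = 3327 under a 2:1 ratio (total parts = 3):
  creeper: 3327 × 2/3 = 2218
  normal-legged: 3327 × 1/3 = 1109
χ² = Σ (O − E)² / E
  creeper: (2250 − 2218)² / 2218 = 0.4617
  normal-legged: (1077 − 1109)² / 1109 = 0.9234
χ² = 0.4617 + 0.9234 = 1.3851 ≈ 1.385
Degrees of freedom = 2 − 1 = 1; critical value at α = 0.1 is 2.706.
Since 1.385 < 2.706, we fail to reject the null hypothesis — the data are consistent with the 2:1 ratio.

1.385; consistent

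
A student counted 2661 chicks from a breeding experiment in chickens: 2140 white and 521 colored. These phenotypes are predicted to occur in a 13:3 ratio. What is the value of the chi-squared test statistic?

Total ratio parts = 16. Expected numbers out of 2661:
  white: 2661 × 13/16 = 2162.0625
  colored: 2661 × 3/16 = 498.9375
χ² = Σ (O − E)² / E
  white: (2140 − 2162.0625)² / 2162.0625 = 0.2251
  colored: (521 − 498.9375)² / 498.9375 = 0.9756
χ² = 0.2251 + 0.9756 = 1.2007 ≈ 1.201

1.201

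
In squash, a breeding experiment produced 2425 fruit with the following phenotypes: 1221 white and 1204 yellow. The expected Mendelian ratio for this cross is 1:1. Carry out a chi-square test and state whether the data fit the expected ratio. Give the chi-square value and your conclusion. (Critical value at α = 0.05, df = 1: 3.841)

0.119; consistent

Total ratio parts = 2. Expected numbers out of 2425:
  white: 2425 × 1/2 = 1212.5
  yellow: 2425 × 1/2 = 1212.5
χ² = Σ (O − E)² / E
  white: (1221 − 1212.5)² / 1212.5 = 0.0596
  yellow: (1204 − 1212.5)² / 1212.5 = 0.0596
χ² = 0.0596 + 0.0596 = 0.1192 ≈ 0.119
Degrees of freedom = 2 − 1 = 1; critical value at α = 0.05 is 3.841.
Since 0.119 < 3.841, we fail to reject the null hypothesis — the data are consistent with the 1:1 ratio.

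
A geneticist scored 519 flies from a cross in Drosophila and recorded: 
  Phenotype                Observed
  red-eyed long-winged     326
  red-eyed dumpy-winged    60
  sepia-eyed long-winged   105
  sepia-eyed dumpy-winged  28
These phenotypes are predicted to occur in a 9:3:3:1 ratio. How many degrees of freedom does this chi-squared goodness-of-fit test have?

3

A goodness-of-fit test with 4 phenotype classes has df = 4 − 1 = 3.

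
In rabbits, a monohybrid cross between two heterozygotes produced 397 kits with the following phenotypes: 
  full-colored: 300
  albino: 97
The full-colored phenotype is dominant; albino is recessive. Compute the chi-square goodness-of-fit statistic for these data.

0.068

For a monohybrid cross between heterozygotes with complete dominance, the expected phenotypic ratio is 3:1.
Expected counts for N = 397 under a 3:1 ratio (total parts = 4):
  full-colored: 397 × 3/4 = 297.75
  albino: 397 × 1/4 = 99.25
χ² = Σ (O − E)² / E
  full-colored: (300 − 297.75)² / 297.75 = 0.0170
  albino: (97 − 99.25)² / 99.25 = 0.0510
χ² = 0.0170 + 0.0510 = 0.068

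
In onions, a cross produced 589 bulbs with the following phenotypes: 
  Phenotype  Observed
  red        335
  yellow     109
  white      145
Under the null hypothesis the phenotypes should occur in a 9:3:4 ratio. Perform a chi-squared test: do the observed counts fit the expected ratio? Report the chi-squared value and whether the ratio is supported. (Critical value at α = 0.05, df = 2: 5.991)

0.094; consistent

Expected counts for N = 589 under a 9:3:4 ratio (total parts = 16):
  red: 589 × 9/16 = 331.3125
  yellow: 589 × 3/16 = 110.4375
  white: 589 × 4/16 = 147.25
χ² = Σ (O − E)² / E
  red: (335 − 331.3125)² / 331.3125 = 0.0410
  yellow: (109 − 110.4375)² / 110.4375 = 0.0187
  white: (145 − 147.25)² / 147.25 = 0.0344
χ² = 0.0410 + 0.0187 + 0.0344 = 0.0941 ≈ 0.094
Degrees of freedom = 3 − 1 = 2; critical value at α = 0.05 is 5.991.
Since 0.094 < 5.991, we fail to reject the null hypothesis — the data are consistent with the 9:3:4 ratio.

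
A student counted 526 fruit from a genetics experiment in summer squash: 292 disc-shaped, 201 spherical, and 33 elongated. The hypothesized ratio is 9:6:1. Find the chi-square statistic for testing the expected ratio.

Expected counts for N = 526 under a 9:6:1 ratio (total parts = 16):
  disc-shaped: 526 × 9/16 = 295.875
  spherical: 526 × 6/16 = 197.25
  elongated: 526 × 1/16 = 32.875
χ² = Σ (O − E)² / E
  disc-shaped: (292 − 295.875)² / 295.875 = 0.0507
  spherical: (201 − 197.25)² / 197.25 = 0.0713
  elongated: (33 − 32.875)² / 32.875 = 0.0005
χ² = 0.0507 + 0.0713 + 0.0005 = 0.1225 ≈ 0.123

0.123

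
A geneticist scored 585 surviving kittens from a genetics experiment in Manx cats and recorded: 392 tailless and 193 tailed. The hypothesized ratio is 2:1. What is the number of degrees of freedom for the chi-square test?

1

A goodness-of-fit test with 2 phenotype classes has df = 2 − 1 = 1.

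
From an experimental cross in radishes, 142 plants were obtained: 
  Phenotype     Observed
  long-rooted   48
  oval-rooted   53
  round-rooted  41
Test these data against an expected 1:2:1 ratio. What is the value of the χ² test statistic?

9.817

The 1:2:1 ratio has 4 parts, so with N = 142 the expected counts are:
  long-rooted: 142 × 1/4 = 35.5
  oval-rooted: 142 × 2/4 = 71
  round-rooted: 142 × 1/4 = 35.5
χ² = Σ (O − E)² / E
  long-rooted: (48 − 35.5)² / 35.5 = 4.4014
  oval-rooted: (53 − 71)² / 71 = 4.5634
  round-rooted: (41 − 35.5)² / 35.5 = 0.8521
χ² = 4.4014 + 4.5634 + 0.8521 = 9.8169 ≈ 9.817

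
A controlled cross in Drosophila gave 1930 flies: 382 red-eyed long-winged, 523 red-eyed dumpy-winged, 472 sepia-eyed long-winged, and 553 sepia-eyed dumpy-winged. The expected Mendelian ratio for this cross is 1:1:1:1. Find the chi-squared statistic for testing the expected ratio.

Under the 1:1:1:1 hypothesis (Σ ratio = 4, N = 1930):
  red-eyed long-winged: 1930 × 1/4 = 482.5
  red-eyed dumpy-winged: 1930 × 1/4 = 482.5
  sepia-eyed long-winged: 1930 × 1/4 = 482.5
  sepia-eyed dumpy-winged: 1930 × 1/4 = 482.5
χ² = Σ (O − E)² / E
  red-eyed long-winged: (382 − 482.5)² / 482.5 = 20.9332
  red-eyed dumpy-winged: (523 − 482.5)² / 482.5 = 3.3995
  sepia-eyed long-winged: (472 − 482.5)² / 482.5 = 0.2285
  sepia-eyed dumpy-winged: (553 − 482.5)² / 482.5 = 10.3010
χ² = 20.9332 + 3.3995 + 0.2285 + 10.3010 = 34.8622 ≈ 34.862

34.862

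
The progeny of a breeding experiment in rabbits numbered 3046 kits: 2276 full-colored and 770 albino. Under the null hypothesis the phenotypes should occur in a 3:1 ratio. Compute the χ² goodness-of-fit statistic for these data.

0.127

Expected counts for N = 3046 under a 3:1 ratio (total parts = 4):
  full-colored: 3046 × 3/4 = 2284.5
  albino: 3046 × 1/4 = 761.5
χ² = Σ (O − E)² / E
  full-colored: (2276 − 2284.5)² / 2284.5 = 0.0316
  albino: (770 − 761.5)² / 761.5 = 0.0949
χ² = 0.0316 + 0.0949 = 0.1265 ≈ 0.127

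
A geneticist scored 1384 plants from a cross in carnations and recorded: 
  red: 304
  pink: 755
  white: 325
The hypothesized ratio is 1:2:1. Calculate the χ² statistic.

12.108

Under the 1:2:1 hypothesis (Σ ratio = 4, N = 1384):
  red: 1384 × 1/4 = 346
  pink: 1384 × 2/4 = 692
  white: 1384 × 1/4 = 346
χ² = Σ (O − E)² / E
  red: (304 − 346)² / 346 = 5.0983
  pink: (755 − 692)² / 692 = 5.7355
  white: (325 − 346)² / 346 = 1.2746
χ² = 5.0983 + 5.7355 + 1.2746 = 12.1084 ≈ 12.108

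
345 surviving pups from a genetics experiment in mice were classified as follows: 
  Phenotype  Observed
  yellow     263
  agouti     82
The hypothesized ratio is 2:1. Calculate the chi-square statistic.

14.204

Expected counts for N = 345 under a 2:1 ratio (total parts = 3):
  yellow: 345 × 2/3 = 230
  agouti: 345 × 1/3 = 115
χ² = Σ (O − E)² / E
  yellow: (263 − 230)² / 230 = 4.7348
  agouti: (82 − 115)² / 115 = 9.4696
χ² = 4.7348 + 9.4696 = 14.2044 ≈ 14.204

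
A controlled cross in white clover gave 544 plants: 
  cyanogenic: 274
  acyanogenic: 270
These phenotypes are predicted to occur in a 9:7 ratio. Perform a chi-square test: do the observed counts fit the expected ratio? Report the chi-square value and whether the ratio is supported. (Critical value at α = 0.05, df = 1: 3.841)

7.649; not consistent

Total ratio parts = 16. Expected numbers out of 544:
  cyanogenic: 544 × 9/16 = 306
  acyanogenic: 544 × 7/16 = 238
χ² = Σ (O − E)² / E
  cyanogenic: (274 − 306)² / 306 = 3.3464
  acyanogenic: (270 − 238)² / 238 = 4.3025
χ² = 3.3464 + 4.3025 = 7.6489 ≈ 7.649
Degrees of freedom = 2 − 1 = 1; critical value at α = 0.05 is 3.841.
Since 7.649 > 3.841, we reject the null hypothesis — the data do not fit the 9:7 ratio.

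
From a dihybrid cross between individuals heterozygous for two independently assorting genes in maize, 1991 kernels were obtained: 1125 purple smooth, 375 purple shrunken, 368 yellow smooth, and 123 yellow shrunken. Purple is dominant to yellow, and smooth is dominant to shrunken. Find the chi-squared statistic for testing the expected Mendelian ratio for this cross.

A dihybrid F₂ with independent assortment and complete dominance at both loci gives a 9:3:3:1 phenotypic ratio.
Total ratio parts = 16. Expected numbers out of 1991:
  purple smooth: 1991 × 9/16 = 1119.9375
  purple shrunken: 1991 × 3/16 = 373.3125
  yellow smooth: 1991 × 3/16 = 373.3125
  yellow shrunken: 1991 × 1/16 = 124.4375
χ² = Σ (O − E)² / E
  purple smooth: (1125 − 1119.9375)² / 1119.9375 = 0.0229
  purple shrunken: (375 − 373.3125)² / 373.3125 = 0.0076
  yellow smooth: (368 − 373.3125)² / 373.3125 = 0.0756
  yellow shrunken: (123 − 124.4375)² / 124.4375 = 0.0166
χ² = 0.0229 + 0.0076 + 0.0756 + 0.0166 = 0.1227 ≈ 0.123

0.123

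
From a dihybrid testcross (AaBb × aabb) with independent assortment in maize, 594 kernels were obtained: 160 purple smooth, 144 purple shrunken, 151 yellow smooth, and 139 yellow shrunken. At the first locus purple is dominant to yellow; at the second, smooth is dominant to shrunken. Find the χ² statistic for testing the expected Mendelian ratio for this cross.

1.677

A dihybrid testcross with independent assortment gives a 1:1:1:1 ratio.
Under the 1:1:1:1 hypothesis (Σ ratio = 4, N = 594):
  purple smooth: 594 × 1/4 = 148.5
  purple shrunken: 594 × 1/4 = 148.5
  yellow smooth: 594 × 1/4 = 148.5
  yellow shrunken: 594 × 1/4 = 148.5
χ² = Σ (O − E)² / E
  purple smooth: (160 − 148.5)² / 148.5 = 0.8906
  purple shrunken: (144 − 148.5)² / 148.5 = 0.1364
  yellow smooth: (151 − 148.5)² / 148.5 = 0.0421
  yellow shrunken: (139 − 148.5)² / 148.5 = 0.6077
χ² = 0.8906 + 0.1364 + 0.0421 + 0.6077 = 1.6768 ≈ 1.677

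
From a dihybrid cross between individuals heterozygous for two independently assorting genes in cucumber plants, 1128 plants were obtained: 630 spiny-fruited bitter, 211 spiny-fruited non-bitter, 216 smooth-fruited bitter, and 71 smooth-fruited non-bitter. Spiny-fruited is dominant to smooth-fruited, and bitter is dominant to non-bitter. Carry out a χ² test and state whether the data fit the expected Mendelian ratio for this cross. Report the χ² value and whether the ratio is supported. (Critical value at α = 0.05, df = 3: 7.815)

A dihybrid F₂ with independent assortment and complete dominance at both loci gives a 9:3:3:1 phenotypic ratio.
The 9:3:3:1 ratio has 16 parts, so with N = 1128 the expected counts are:
  spiny-fruited bitter: 1128 × 9/16 = 634.5
  spiny-fruited non-bitter: 1128 × 3/16 = 211.5
  smooth-fruited bitter: 1128 × 3/16 = 211.5
  smooth-fruited non-bitter: 1128 × 1/16 = 70.5
χ² = Σ (O − E)² / E
  spiny-fruited bitter: (630 − 634.5)² / 634.5 = 0.0319
  spiny-fruited non-bitter: (211 − 211.5)² / 211.5 = 0.0012
  smooth-fruited bitter: (216 − 211.5)² / 211.5 = 0.0957
  smooth-fruited non-bitter: (71 − 70.5)² / 70.5 = 0.0035
χ² = 0.0319 + 0.0012 + 0.0957 + 0.0035 = 0.1323 ≈ 0.132
Degrees of freedom = 4 − 1 = 3; critical value at α = 0.05 is 7.815.
Since 0.132 < 7.815, we fail to reject the null hypothesis — the data are consistent with the 9:3:3:1 ratio.

0.132; consistent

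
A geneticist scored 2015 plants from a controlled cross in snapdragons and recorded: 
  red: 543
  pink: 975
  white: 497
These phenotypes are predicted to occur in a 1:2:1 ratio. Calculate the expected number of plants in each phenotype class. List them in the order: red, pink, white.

503.75, 1007.5, 503.75

Expected counts for N = 2015 under a 1:2:1 ratio (total parts = 4):
  red: 2015 × 1/4 = 503.75
  pink: 2015 × 2/4 = 1007.5
  white: 2015 × 1/4 = 503.75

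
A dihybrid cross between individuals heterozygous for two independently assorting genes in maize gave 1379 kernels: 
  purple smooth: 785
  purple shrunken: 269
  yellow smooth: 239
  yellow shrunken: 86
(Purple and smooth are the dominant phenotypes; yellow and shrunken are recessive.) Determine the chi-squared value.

2.014

A dihybrid F₂ with independent assortment and complete dominance at both loci gives a 9:3:3:1 phenotypic ratio.
The 9:3:3:1 ratio has 16 parts, so with N = 1379 the expected counts are:
  purple smooth: 1379 × 9/16 = 775.6875
  purple shrunken: 1379 × 3/16 = 258.5625
  yellow smooth: 1379 × 3/16 = 258.5625
  yellow shrunken: 1379 × 1/16 = 86.1875
χ² = Σ (O − E)² / E
  purple smooth: (785 − 775.6875)² / 775.6875 = 0.1118
  purple shrunken: (269 − 258.5625)² / 258.5625 = 0.4213
  yellow smooth: (239 − 258.5625)² / 258.5625 = 1.4801
  yellow shrunken: (86 − 86.1875)² / 86.1875 = 0.0004
χ² = 0.1118 + 0.4213 + 1.4801 + 0.0004 = 2.0136 ≈ 2.014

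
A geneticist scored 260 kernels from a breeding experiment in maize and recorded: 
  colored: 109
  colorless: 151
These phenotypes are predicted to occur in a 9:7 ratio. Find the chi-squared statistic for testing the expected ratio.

21.686

Total ratio parts = 16. Expected numbers out of 260:
  colored: 260 × 9/16 = 146.25
  colorless: 260 × 7/16 = 113.75
χ² = Σ (O − E)² / E
  colored: (109 − 146.25)² / 146.25 = 9.4876
  colorless: (151 − 113.75)² / 113.75 = 12.1984
χ² = 9.4876 + 12.1984 = 21.686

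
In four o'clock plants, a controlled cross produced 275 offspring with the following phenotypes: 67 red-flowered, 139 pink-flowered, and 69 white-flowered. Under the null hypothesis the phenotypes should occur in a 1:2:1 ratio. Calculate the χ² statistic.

0.062

Under the 1:2:1 hypothesis (Σ ratio = 4, N = 275):
  red-flowered: 275 × 1/4 = 68.75
  pink-flowered: 275 × 2/4 = 137.5
  white-flowered: 275 × 1/4 = 68.75
χ² = Σ (O − E)² / E
  red-flowered: (67 − 68.75)² / 68.75 = 0.0445
  pink-flowered: (139 − 137.5)² / 137.5 = 0.0164
  white-flowered: (69 − 68.75)² / 68.75 = 0.0009
χ² = 0.0445 + 0.0164 + 0.0009 = 0.0618 ≈ 0.062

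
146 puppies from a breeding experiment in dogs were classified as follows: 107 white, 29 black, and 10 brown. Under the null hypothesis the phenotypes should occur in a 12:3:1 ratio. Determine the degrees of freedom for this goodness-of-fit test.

A goodness-of-fit test with 3 phenotype classes has df = 3 − 1 = 2.

2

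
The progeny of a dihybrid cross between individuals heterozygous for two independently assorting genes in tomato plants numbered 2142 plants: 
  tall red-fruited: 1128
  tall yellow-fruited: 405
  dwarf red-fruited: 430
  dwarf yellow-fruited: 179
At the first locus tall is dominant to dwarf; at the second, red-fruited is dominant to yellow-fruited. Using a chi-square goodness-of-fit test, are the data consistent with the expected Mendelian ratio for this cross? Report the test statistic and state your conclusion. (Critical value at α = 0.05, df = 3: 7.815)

A dihybrid F₂ with independent assortment and complete dominance at both loci gives a 9:3:3:1 phenotypic ratio.
The 9:3:3:1 ratio has 16 parts, so with N = 2142 the expected counts are:
  tall red-fruited: 2142 × 9/16 = 1204.875
  tall yellow-fruited: 2142 × 3/16 = 401.625
  dwarf red-fruited: 2142 × 3/16 = 401.625
  dwarf yellow-fruited: 2142 × 1/16 = 133.875
χ² = Σ (O − E)² / E
  tall red-fruited: (1128 − 1204.875)² / 1204.875 = 4.9049
  tall yellow-fruited: (405 − 401.625)² / 401.625 = 0.0284
  dwarf red-fruited: (430 − 401.625)² / 401.625 = 2.0047
  dwarf yellow-fruited: (179 − 133.875)² / 133.875 = 15.2102
χ² = 4.9049 + 0.0284 + 2.0047 + 15.2102 = 22.1482 ≈ 22.148
Degrees of freedom = 4 − 1 = 3; critical value at α = 0.05 is 7.815.
Since 22.148 > 7.815, we reject the null hypothesis — the data do not fit the 9:3:3:1 ratio.

22.148; not consistent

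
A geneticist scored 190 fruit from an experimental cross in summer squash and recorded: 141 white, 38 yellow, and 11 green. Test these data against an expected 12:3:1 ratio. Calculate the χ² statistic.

Under the 12:3:1 hypothesis (Σ ratio = 16, N = 190):
  white: 190 × 12/16 = 142.5
  yellow: 190 × 3/16 = 35.625
  green: 190 × 1/16 = 11.875
χ² = Σ (O − E)² / E
  white: (141 − 142.5)² / 142.5 = 0.0158
  yellow: (38 − 35.625)² / 35.625 = 0.1583
  green: (11 − 11.875)² / 11.875 = 0.0645
χ² = 0.0158 + 0.1583 + 0.0645 = 0.2386 ≈ 0.239

0.239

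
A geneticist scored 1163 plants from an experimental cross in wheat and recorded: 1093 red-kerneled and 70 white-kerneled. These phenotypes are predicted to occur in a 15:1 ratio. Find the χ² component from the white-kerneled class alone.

Total ratio parts = 16. Expected numbers out of 1163:
  red-kerneled: 1163 × 15/16 = 1090.3125
  white-kerneled: 1163 × 1/16 = 72.6875
Contribution of white-kerneled: (70 − 72.6875)² / 72.6875 = 0.0994

0.099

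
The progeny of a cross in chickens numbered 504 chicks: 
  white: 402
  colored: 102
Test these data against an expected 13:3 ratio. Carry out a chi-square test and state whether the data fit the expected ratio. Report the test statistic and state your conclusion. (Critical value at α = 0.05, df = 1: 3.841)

Total ratio parts = 16. Expected numbers out of 504:
  white: 504 × 13/16 = 409.5
  colored: 504 × 3/16 = 94.5
χ² = Σ (O − E)² / E
  white: (402 − 409.5)² / 409.5 = 0.1374
  colored: (102 − 94.5)² / 94.5 = 0.5952
χ² = 0.1374 + 0.5952 = 0.7326 ≈ 0.733
Degrees of freedom = 2 − 1 = 1; critical value at α = 0.05 is 3.841.
Since 0.733 < 3.841, we fail to reject the null hypothesis — the data are consistent with the 13:3 ratio.

0.733; consistent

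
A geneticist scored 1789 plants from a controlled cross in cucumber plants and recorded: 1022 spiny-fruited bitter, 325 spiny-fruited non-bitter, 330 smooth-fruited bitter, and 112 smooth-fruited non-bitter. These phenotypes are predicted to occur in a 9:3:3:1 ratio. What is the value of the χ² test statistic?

Total ratio parts = 16. Expected numbers out of 1789:
  spiny-fruited bitter: 1789 × 9/16 = 1006.3125
  spiny-fruited non-bitter: 1789 × 3/16 = 335.4375
  smooth-fruited bitter: 1789 × 3/16 = 335.4375
  smooth-fruited non-bitter: 1789 × 1/16 = 111.8125
χ² = Σ (O − E)² / E
  spiny-fruited bitter: (1022 − 1006.3125)² / 1006.3125 = 0.2446
  spiny-fruited non-bitter: (325 − 335.4375)² / 335.4375 = 0.3248
  smooth-fruited bitter: (330 − 335.4375)² / 335.4375 = 0.0881
  smooth-fruited non-bitter: (112 − 111.8125)² / 111.8125 = 0.0003
χ² = 0.2446 + 0.3248 + 0.0881 + 0.0003 = 0.6578 ≈ 0.658

0.658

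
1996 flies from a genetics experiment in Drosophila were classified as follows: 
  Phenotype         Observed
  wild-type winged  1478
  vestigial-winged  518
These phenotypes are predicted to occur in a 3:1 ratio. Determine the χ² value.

0.965

The 3:1 ratio has 4 parts, so with N = 1996 the expected counts are:
  wild-type winged: 1996 × 3/4 = 1497
  vestigial-winged: 1996 × 1/4 = 499
χ² = Σ (O − E)² / E
  wild-type winged: (1478 − 1497)² / 1497 = 0.2411
  vestigial-winged: (518 − 499)² / 499 = 0.7234
χ² = 0.2411 + 0.7234 = 0.9645 ≈ 0.965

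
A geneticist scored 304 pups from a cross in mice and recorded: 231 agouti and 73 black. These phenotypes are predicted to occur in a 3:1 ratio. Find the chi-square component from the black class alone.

The 3:1 ratio has 4 parts, so with N = 304 the expected counts are:
  agouti: 304 × 3/4 = 228
  black: 304 × 1/4 = 76
Contribution of black: (73 − 76)² / 76 = 0.1184

0.118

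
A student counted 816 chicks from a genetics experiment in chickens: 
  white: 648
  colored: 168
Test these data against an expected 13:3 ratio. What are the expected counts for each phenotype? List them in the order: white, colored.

Under the 13:3 hypothesis (Σ ratio = 16, N = 816):
  white: 816 × 13/16 = 663
  colored: 816 × 3/16 = 153

663, 153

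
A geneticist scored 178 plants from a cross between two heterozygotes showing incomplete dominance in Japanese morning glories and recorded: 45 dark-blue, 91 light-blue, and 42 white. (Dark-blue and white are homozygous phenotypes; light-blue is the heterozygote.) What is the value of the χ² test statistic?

With incomplete dominance, a heterozygote × heterozygote cross gives a 1:2:1 phenotypic ratio.
Under the 1:2:1 hypothesis (Σ ratio = 4, N = 178):
  dark-blue: 178 × 1/4 = 44.5
  light-blue: 178 × 2/4 = 89
  white: 178 × 1/4 = 44.5
χ² = Σ (O − E)² / E
  dark-blue: (45 − 44.5)² / 44.5 = 0.0056
  light-blue: (91 − 89)² / 89 = 0.0449
  white: (42 − 44.5)² / 44.5 = 0.1404
χ² = 0.0056 + 0.0449 + 0.1404 = 0.1909 ≈ 0.191

0.191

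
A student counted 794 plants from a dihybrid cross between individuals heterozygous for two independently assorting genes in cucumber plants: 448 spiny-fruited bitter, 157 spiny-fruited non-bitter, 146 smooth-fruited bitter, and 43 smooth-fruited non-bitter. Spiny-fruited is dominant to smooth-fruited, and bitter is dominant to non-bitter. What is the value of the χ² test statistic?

A dihybrid F₂ with independent assortment and complete dominance at both loci gives a 9:3:3:1 phenotypic ratio.
Total ratio parts = 16. Expected numbers out of 794:
  spiny-fruited bitter: 794 × 9/16 = 446.625
  spiny-fruited non-bitter: 794 × 3/16 = 148.875
  smooth-fruited bitter: 794 × 3/16 = 148.875
  smooth-fruited non-bitter: 794 × 1/16 = 49.625
χ² = Σ (O − E)² / E
  spiny-fruited bitter: (448 − 446.625)² / 446.625 = 0.0042
  spiny-fruited non-bitter: (157 − 148.875)² / 148.875 = 0.4434
  smooth-fruited bitter: (146 − 148.875)² / 148.875 = 0.0555
  smooth-fruited non-bitter: (43 − 49.625)² / 49.625 = 0.8844
χ² = 0.0042 + 0.4434 + 0.0555 + 0.8844 = 1.3875 ≈ 1.388

1.388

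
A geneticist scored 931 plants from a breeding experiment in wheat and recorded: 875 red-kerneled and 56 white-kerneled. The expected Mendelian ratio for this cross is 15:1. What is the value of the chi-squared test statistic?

0.088

Total ratio parts = 16. Expected numbers out of 931:
  red-kerneled: 931 × 15/16 = 872.8125
  white-kerneled: 931 × 1/16 = 58.1875
χ² = Σ (O − E)² / E
  red-kerneled: (875 − 872.8125)² / 872.8125 = 0.0055
  white-kerneled: (56 − 58.1875)² / 58.1875 = 0.0822
χ² = 0.0055 + 0.0822 = 0.0877 ≈ 0.088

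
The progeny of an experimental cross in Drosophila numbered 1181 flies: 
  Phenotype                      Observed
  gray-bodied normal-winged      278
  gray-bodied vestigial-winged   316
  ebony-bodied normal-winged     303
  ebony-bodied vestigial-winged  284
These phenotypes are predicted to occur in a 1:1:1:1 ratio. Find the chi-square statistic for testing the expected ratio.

3.098

Under the 1:1:1:1 hypothesis (Σ ratio = 4, N = 1181):
  gray-bodied normal-winged: 1181 × 1/4 = 295.25
  gray-bodied vestigial-winged: 1181 × 1/4 = 295.25
  ebony-bodied normal-winged: 1181 × 1/4 = 295.25
  ebony-bodied vestigial-winged: 1181 × 1/4 = 295.25
χ² = Σ (O − E)² / E
  gray-bodied normal-winged: (278 − 295.25)² / 295.25 = 1.0078
  gray-bodied vestigial-winged: (316 − 295.25)² / 295.25 = 1.4583
  ebony-bodied normal-winged: (303 − 295.25)² / 295.25 = 0.2034
  ebony-bodied vestigial-winged: (284 − 295.25)² / 295.25 = 0.4287
χ² = 1.0078 + 1.4583 + 0.2034 + 0.4287 = 3.0982 ≈ 3.098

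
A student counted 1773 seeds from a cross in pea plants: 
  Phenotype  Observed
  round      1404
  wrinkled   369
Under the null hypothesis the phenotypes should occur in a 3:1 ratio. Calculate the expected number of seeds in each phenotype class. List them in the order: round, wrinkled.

1329.75, 443.25

Under the 3:1 hypothesis (Σ ratio = 4, N = 1773):
  round: 1773 × 3/4 = 1329.75
  wrinkled: 1773 × 1/4 = 443.25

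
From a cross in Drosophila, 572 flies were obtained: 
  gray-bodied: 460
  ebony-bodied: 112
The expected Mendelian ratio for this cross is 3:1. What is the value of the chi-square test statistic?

8.960

Expected counts for N = 572 under a 3:1 ratio (total parts = 4):
  gray-bodied: 572 × 3/4 = 429
  ebony-bodied: 572 × 1/4 = 143
χ² = Σ (O − E)² / E
  gray-bodied: (460 − 429)² / 429 = 2.2401
  ebony-bodied: (112 − 143)² / 143 = 6.7203
χ² = 2.2401 + 6.7203 = 8.9604 ≈ 8.960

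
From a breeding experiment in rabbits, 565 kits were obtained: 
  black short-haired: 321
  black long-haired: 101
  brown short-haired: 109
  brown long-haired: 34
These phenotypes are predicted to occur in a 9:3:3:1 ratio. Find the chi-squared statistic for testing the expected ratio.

The 9:3:3:1 ratio has 16 parts, so with N = 565 the expected counts are:
  black short-haired: 565 × 9/16 = 317.8125
  black long-haired: 565 × 3/16 = 105.9375
  brown short-haired: 565 × 3/16 = 105.9375
  brown long-haired: 565 × 1/16 = 35.3125
χ² = Σ (O − E)² / E
  black short-haired: (321 − 317.8125)² / 317.8125 = 0.0320
  black long-haired: (101 − 105.9375)² / 105.9375 = 0.2301
  brown short-haired: (109 − 105.9375)² / 105.9375 = 0.0885
  brown long-haired: (34 − 35.3125)² / 35.3125 = 0.0488
χ² = 0.0320 + 0.2301 + 0.0885 + 0.0488 = 0.3994 ≈ 0.399

0.399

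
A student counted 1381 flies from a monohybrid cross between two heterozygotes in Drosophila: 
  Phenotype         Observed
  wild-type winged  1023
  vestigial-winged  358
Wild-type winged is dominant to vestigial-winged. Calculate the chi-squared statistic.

0.628

For a monohybrid cross between heterozygotes with complete dominance, the expected phenotypic ratio is 3:1.
Total ratio parts = 4. Expected numbers out of 1381:
  wild-type winged: 1381 × 3/4 = 1035.75
  vestigial-winged: 1381 × 1/4 = 345.25
χ² = Σ (O − E)² / E
  wild-type winged: (1023 − 1035.75)² / 1035.75 = 0.1570
  vestigial-winged: (358 − 345.25)² / 345.25 = 0.4709
χ² = 0.1570 + 0.4709 = 0.6279 ≈ 0.628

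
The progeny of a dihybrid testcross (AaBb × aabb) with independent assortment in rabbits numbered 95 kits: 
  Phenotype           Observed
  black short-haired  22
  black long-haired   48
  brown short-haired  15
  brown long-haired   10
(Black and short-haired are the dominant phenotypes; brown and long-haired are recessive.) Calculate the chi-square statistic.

36.074

A dihybrid testcross with independent assortment gives a 1:1:1:1 ratio.
Expected counts for N = 95 under a 1:1:1:1 ratio (total parts = 4):
  black short-haired: 95 × 1/4 = 23.75
  black long-haired: 95 × 1/4 = 23.75
  brown short-haired: 95 × 1/4 = 23.75
  brown long-haired: 95 × 1/4 = 23.75
χ² = Σ (O − E)² / E
  black short-haired: (22 − 23.75)² / 23.75 = 0.1289
  black long-haired: (48 − 23.75)² / 23.75 = 24.7605
  brown short-haired: (15 − 23.75)² / 23.75 = 3.2237
  brown long-haired: (10 − 23.75)² / 23.75 = 7.9605
χ² = 0.1289 + 24.7605 + 3.2237 + 7.9605 = 36.0736 ≈ 36.074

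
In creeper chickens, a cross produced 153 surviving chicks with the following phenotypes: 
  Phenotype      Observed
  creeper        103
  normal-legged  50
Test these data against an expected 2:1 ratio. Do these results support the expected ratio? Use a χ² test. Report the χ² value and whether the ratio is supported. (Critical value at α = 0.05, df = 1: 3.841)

Total ratio parts = 3. Expected numbers out of 153:
  creeper: 153 × 2/3 = 102
  normal-legged: 153 × 1/3 = 51
χ² = Σ (O − E)² / E
  creeper: (103 − 102)² / 102 = 0.0098
  normal-legged: (50 − 51)² / 51 = 0.0196
χ² = 0.0098 + 0.0196 = 0.0294 ≈ 0.029
Degrees of freedom = 2 − 1 = 1; critical value at α = 0.05 is 3.841.
Since 0.029 < 3.841, we fail to reject the null hypothesis — the data are consistent with the 2:1 ratio.

0.029; consistent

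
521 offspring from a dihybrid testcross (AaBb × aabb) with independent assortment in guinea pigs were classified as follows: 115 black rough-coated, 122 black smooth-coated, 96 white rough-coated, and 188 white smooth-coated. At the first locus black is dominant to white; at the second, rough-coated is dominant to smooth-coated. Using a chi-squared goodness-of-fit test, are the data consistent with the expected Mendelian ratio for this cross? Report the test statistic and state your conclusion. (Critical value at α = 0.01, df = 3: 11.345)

A dihybrid testcross with independent assortment gives a 1:1:1:1 ratio.
Total ratio parts = 4. Expected numbers out of 521:
  black rough-coated: 521 × 1/4 = 130.25
  black smooth-coated: 521 × 1/4 = 130.25
  white rough-coated: 521 × 1/4 = 130.25
  white smooth-coated: 521 × 1/4 = 130.25
χ² = Σ (O − E)² / E
  black rough-coated: (115 − 130.25)² / 130.25 = 1.7855
  black smooth-coated: (122 − 130.25)² / 130.25 = 0.5226
  white rough-coated: (96 − 130.25)² / 130.25 = 9.0062
  white smooth-coated: (188 − 130.25)² / 130.25 = 25.6051
χ² = 1.7855 + 0.5226 + 9.0062 + 25.6051 = 36.9194 ≈ 36.919
Degrees of freedom = 4 − 1 = 3; critical value at α = 0.01 is 11.345.
Since 36.919 > 11.345, we reject the null hypothesis — the data do not fit the 1:1:1:1 ratio.

36.919; not consistent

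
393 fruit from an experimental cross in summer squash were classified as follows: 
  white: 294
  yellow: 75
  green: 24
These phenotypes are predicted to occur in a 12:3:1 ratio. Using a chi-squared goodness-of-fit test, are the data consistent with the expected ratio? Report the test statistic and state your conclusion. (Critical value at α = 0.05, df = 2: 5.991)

Under the 12:3:1 hypothesis (Σ ratio = 16, N = 393):
  white: 393 × 12/16 = 294.75
  yellow: 393 × 3/16 = 73.6875
  green: 393 × 1/16 = 24.5625
χ² = Σ (O − E)² / E
  white: (294 − 294.75)² / 294.75 = 0.0019
  yellow: (75 − 73.6875)² / 73.6875 = 0.0234
  green: (24 − 24.5625)² / 24.5625 = 0.0129
χ² = 0.0019 + 0.0234 + 0.0129 = 0.0382 ≈ 0.038
Degrees of freedom = 3 − 1 = 2; critical value at α = 0.05 is 5.991.
Since 0.038 < 5.991, we fail to reject the null hypothesis — the data are consistent with the 12:3:1 ratio.

0.038; consistent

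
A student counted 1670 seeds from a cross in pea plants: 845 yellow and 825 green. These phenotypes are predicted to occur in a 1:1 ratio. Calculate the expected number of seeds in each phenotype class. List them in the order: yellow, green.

835, 835

Under the 1:1 hypothesis (Σ ratio = 2, N = 1670):
  yellow: 1670 × 1/2 = 835
  green: 1670 × 1/2 = 835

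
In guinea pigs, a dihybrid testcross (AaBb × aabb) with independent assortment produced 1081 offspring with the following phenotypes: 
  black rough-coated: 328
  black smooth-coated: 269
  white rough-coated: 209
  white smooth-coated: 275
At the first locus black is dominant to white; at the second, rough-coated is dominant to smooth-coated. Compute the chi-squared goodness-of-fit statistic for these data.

26.312

A dihybrid testcross with independent assortment gives a 1:1:1:1 ratio.
Under the 1:1:1:1 hypothesis (Σ ratio = 4, N = 1081):
  black rough-coated: 1081 × 1/4 = 270.25
  black smooth-coated: 1081 × 1/4 = 270.25
  white rough-coated: 1081 × 1/4 = 270.25
  white smooth-coated: 1081 × 1/4 = 270.25
χ² = Σ (O − E)² / E
  black rough-coated: (328 − 270.25)² / 270.25 = 12.3407
  black smooth-coated: (269 − 270.25)² / 270.25 = 0.0058
  white rough-coated: (209 − 270.25)² / 270.25 = 13.8818
  white smooth-coated: (275 − 270.25)² / 270.25 = 0.0835
χ² = 12.3407 + 0.0058 + 13.8818 + 0.0835 = 26.3118 ≈ 26.312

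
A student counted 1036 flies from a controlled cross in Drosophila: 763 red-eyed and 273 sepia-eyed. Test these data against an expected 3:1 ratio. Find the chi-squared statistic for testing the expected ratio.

Total ratio parts = 4. Expected numbers out of 1036:
  red-eyed: 1036 × 3/4 = 777
  sepia-eyed: 1036 × 1/4 = 259
χ² = Σ (O − E)² / E
  red-eyed: (763 − 777)² / 777 = 0.2523
  sepia-eyed: (273 − 259)² / 259 = 0.7568
χ² = 0.2523 + 0.7568 = 1.0091 ≈ 1.009

1.009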